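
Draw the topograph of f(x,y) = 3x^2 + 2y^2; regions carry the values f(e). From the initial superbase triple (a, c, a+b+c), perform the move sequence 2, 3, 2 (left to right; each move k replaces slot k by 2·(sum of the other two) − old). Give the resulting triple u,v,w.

start (3,2,5) = (f(1,0),f(0,1),f(1,1))
replace slot 2: 2·(3+5) − 2 = 14 → (3,14,5)
replace slot 3: 2·(3+14) − 5 = 29 → (3,14,29)
replace slot 2: 2·(3+29) − 14 = 50 → (3,50,29)

3,50,29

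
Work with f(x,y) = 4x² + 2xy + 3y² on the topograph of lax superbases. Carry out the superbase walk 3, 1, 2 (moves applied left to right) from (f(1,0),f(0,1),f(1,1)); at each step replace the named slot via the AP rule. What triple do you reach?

start (4,3,9) = (f(1,0),f(0,1),f(1,1))
replace slot 3: 2·(4+3) − 9 = 5 → (4,3,5)
replace slot 1: 2·(3+5) − 4 = 12 → (12,3,5)
replace slot 2: 2·(12+5) − 3 = 31 → (12,31,5)

12,31,5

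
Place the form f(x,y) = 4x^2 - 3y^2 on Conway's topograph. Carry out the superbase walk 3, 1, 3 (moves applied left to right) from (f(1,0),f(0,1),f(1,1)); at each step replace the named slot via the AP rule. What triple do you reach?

start (4,-3,1) = (f(1,0),f(0,1),f(1,1))
replace slot 3: 2·(4+(-3)) − 1 = 1 → (4,-3,1)
replace slot 1: 2·((-3)+1) − 4 = -8 → (-8,-3,1)
replace slot 3: 2·((-8)+(-3)) − 1 = -23 → (-8,-3,-23)

-8,-3,-23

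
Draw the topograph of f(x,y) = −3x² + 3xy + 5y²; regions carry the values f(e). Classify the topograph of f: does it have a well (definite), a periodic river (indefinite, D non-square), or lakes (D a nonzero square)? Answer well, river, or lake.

D = b²−4ac = 3² − 4·(-3)·5 = 69
D > 0 non-square ⇒ indefinite ⇒ periodic river

river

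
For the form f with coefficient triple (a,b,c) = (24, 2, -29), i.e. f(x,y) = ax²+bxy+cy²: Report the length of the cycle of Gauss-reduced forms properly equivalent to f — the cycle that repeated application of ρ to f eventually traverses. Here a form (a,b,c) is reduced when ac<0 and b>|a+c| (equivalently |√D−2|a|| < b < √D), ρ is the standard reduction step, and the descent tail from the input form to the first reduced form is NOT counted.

D = 2788, ⌊√D⌋ = 52
descent: ρ → (-29,-2,24)
descent: ρ → (24,50,-3)  [lands on river]
river: ρ → (-3,52,7)
river: ρ → (7,46,-24)
river: ρ → (-24,50,3)
river: ρ → (3,52,-7)
river: ρ → (-7,46,24)
ρ-cycle length = 6 (tail of 2 descent steps not counted)

6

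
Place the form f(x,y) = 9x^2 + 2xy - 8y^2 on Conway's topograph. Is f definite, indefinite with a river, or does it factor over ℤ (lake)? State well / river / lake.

D = b²−4ac = 2² − 4·9·(-8) = 292
D > 0 non-square ⇒ indefinite ⇒ periodic river

river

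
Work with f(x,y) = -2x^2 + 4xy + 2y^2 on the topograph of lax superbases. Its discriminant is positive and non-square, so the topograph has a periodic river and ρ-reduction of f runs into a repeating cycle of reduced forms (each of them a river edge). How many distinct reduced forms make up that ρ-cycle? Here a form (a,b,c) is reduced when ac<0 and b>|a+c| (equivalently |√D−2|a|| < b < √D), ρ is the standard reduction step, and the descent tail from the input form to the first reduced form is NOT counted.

D = 32, ⌊√D⌋ = 5
river: ρ → (2,4,-2)
river: ρ → (-2,4,2)
ρ-cycle length = 2 (tail of 0 descent steps not counted)

2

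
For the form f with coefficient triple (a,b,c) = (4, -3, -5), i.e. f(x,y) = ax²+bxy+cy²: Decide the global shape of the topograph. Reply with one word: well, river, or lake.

D = b²−4ac = (-3)² − 4·4·(-5) = 89
D > 0 non-square ⇒ indefinite ⇒ periodic river

river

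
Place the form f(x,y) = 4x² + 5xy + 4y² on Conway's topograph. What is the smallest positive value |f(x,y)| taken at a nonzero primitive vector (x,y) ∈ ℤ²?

translate: b→-3 (≡5 mod 8), so (4,5,4)→(4,-3,3)
flip: (4,-3,3)→(3,3,4)
reduced (well bottom): (3,3,4) with a≤c, −a<b≤a
well minimum = a = 3

3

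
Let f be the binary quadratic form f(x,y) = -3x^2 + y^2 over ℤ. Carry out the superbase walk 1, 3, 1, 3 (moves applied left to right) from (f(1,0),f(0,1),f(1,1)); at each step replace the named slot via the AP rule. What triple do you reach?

start (-3,1,-2) = (f(1,0),f(0,1),f(1,1))
replace slot 1: 2·(1+(-2)) − (-3) = 1 → (1,1,-2)
replace slot 3: 2·(1+1) − (-2) = 6 → (1,1,6)
replace slot 1: 2·(1+6) − 1 = 13 → (13,1,6)
replace slot 3: 2·(13+1) − 6 = 22 → (13,1,22)

13,1,22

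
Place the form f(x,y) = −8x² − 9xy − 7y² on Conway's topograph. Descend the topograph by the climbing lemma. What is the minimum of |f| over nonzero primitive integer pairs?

translate: b→-7 (≡9 mod 16), so (8,9,7)→(8,-7,6)
flip: (8,-7,6)→(6,7,8)
translate: b→-5 (≡7 mod 12), so (6,7,8)→(6,-5,7)
reduced (well bottom): (6,-5,7) with a≤c, −a<b≤a
well minimum |f| = |-6| = 6 (negative-definite)

6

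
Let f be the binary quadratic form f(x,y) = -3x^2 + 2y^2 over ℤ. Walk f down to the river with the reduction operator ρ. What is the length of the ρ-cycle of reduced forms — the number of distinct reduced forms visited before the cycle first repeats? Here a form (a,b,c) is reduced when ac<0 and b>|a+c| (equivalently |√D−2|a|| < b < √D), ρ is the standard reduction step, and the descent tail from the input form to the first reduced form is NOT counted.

D = 24, ⌊√D⌋ = 4
descent: ρ → (2,4,-1)  [lands on river]
river: ρ → (-1,4,2)
ρ-cycle length = 2 (tail of 1 descent step not counted)

2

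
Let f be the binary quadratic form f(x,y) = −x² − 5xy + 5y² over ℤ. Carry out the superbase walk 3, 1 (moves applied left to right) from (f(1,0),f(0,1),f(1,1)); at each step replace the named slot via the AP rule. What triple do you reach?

start (-1,5,-1) = (f(1,0),f(0,1),f(1,1))
replace slot 3: 2·((-1)+5) − (-1) = 9 → (-1,5,9)
replace slot 1: 2·(5+9) − (-1) = 29 → (29,5,9)

29,5,9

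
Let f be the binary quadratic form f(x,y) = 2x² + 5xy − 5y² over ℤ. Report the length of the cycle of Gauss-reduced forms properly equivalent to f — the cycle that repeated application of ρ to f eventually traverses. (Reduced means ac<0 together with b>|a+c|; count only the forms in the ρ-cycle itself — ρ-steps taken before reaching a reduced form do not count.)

D = 65, ⌊√D⌋ = 8
river: ρ → (-5,5,2)
river: ρ → (2,7,-2)
river: ρ → (-2,5,5)
river: ρ → (5,5,-2)
river: ρ → (-2,7,2)
river: ρ → (2,5,-5)
ρ-cycle length = 6 (tail of 0 descent steps not counted)

6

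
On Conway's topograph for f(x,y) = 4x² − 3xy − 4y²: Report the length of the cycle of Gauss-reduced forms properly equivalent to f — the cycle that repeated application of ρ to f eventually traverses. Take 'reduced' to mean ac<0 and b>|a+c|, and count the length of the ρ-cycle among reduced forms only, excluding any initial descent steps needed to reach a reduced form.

D = 73, ⌊√D⌋ = 8
descent: ρ → (-4,3,4)  [lands on river]
river: ρ → (4,5,-3)
river: ρ → (-3,7,2)
river: ρ → (2,5,-6)
river: ρ → (-6,7,1)
river: ρ → (1,7,-6)
river: ρ → (-6,5,2)
river: ρ → (2,7,-3)
river: ρ → (-3,5,4)
river: ρ → (4,3,-4)
river: ρ → (-4,5,3)
river: ρ → (3,7,-2)
river: ρ → (-2,5,6)
river: ρ → (6,7,-1)
river: ρ → (-1,7,6)
river: ρ → (6,5,-2)
river: ρ → (-2,7,3)
river: ρ → (3,5,-4)
ρ-cycle length = 18 (tail of 1 descent step not counted)

18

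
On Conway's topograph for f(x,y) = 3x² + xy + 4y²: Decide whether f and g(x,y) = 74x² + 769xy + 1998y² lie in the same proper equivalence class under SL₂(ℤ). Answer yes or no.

D₁ = -47, D₂ = -47
f: reduced (well bottom): (3,1,4) with a≤c, −a<b≤a
g: translate: b→29 (≡769 mod 148), so (74,769,1998)→(74,29,3)
g: flip: (74,29,3)→(3,-29,74)
g: translate: b→1 (≡-29 mod 6), so (3,-29,74)→(3,1,4)
g: reduced (well bottom): (3,1,4) with a≤c, −a<b≤a
reduced forms (3, 1, 4) vs (3, 1, 4) ⇒ equivalent

yes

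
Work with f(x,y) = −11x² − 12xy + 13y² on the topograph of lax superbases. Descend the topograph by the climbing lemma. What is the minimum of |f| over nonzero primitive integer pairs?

descent: ρ → (13,12,-11)  [lands on river]
river: ρ → (-11,10,14)
river: ρ → (14,18,-7)
river: ρ → (-7,24,5)
river: ρ → (5,26,-2)
river: ρ → (-2,26,5)
river: ρ → (5,24,-7)
river: ρ → (-7,18,14)
river: ρ → (14,10,-11)
river: ρ → (-11,12,13)
river: ρ → (13,14,-10)
river: ρ → (-10,26,1)
river: ρ → (1,26,-10)
river: ρ → (-10,14,13)
closes: descent 1, river 14
min |a| on river = 1

1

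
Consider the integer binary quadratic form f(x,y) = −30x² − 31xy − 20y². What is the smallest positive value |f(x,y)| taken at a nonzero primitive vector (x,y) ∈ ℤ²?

translate: b→-29 (≡31 mod 60), so (30,31,20)→(30,-29,19)
flip: (30,-29,19)→(19,29,30)
translate: b→-9 (≡29 mod 38), so (19,29,30)→(19,-9,20)
reduced (well bottom): (19,-9,20) with a≤c, −a<b≤a
well minimum |f| = |-19| = 19 (negative-definite)

19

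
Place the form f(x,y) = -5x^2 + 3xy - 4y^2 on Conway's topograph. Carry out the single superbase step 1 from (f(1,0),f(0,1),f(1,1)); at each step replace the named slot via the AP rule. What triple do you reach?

start (-5,-4,-6) = (f(1,0),f(0,1),f(1,1))
replace slot 1: 2·((-4)+(-6)) − (-5) = -15 → (-15,-4,-6)

-15,-4,-6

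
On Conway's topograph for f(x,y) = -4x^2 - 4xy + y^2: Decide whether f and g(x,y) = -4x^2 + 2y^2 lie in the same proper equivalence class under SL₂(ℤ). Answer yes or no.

D₁ = 32, D₂ = 32
river cycle of f (length 2): (1, 4, -4), (-4, 4, 1)
river cycle of g (length 2): (2, 4, -2), (-2, 4, 2)
cycles differ ⇒ inequivalent

no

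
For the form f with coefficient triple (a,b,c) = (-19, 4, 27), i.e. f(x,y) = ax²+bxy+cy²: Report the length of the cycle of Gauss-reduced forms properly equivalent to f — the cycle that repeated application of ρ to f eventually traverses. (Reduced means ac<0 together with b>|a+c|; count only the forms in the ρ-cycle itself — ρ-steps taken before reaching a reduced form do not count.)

D = 2068, ⌊√D⌋ = 45
descent: ρ → (27,-4,-19)
descent: ρ → (-19,42,4)  [lands on river]
river: ρ → (4,38,-39)
river: ρ → (-39,40,3)
river: ρ → (3,44,-11)
river: ρ → (-11,44,3)
river: ρ → (3,40,-39)
river: ρ → (-39,38,4)
river: ρ → (4,42,-19)
river: ρ → (-19,34,12)
river: ρ → (12,38,-13)
river: ρ → (-13,40,9)
river: ρ → (9,32,-29)
river: ρ → (-29,26,12)
river: ρ → (12,22,-33)
river: ρ → (-33,44,1)
river: ρ → (1,44,-33)
river: ρ → (-33,22,12)
river: ρ → (12,26,-29)
river: ρ → (-29,32,9)
river: ρ → (9,40,-13)
river: ρ → (-13,38,12)
river: ρ → (12,34,-19)
ρ-cycle length = 22 (tail of 2 descent steps not counted)

22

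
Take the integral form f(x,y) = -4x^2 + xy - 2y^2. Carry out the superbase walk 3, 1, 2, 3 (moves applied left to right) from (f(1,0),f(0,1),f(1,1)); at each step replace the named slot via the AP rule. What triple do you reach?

start (-4,-2,-5) = (f(1,0),f(0,1),f(1,1))
replace slot 3: 2·((-4)+(-2)) − (-5) = -7 → (-4,-2,-7)
replace slot 1: 2·((-2)+(-7)) − (-4) = -14 → (-14,-2,-7)
replace slot 2: 2·((-14)+(-7)) − (-2) = -40 → (-14,-40,-7)
replace slot 3: 2·((-14)+(-40)) − (-7) = -101 → (-14,-40,-101)

-14,-40,-101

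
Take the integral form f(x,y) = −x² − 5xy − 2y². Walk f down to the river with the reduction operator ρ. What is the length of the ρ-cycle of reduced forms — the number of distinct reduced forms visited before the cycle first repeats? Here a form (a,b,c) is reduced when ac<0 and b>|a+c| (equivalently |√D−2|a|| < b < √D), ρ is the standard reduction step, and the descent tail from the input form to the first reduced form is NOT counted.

D = 17, ⌊√D⌋ = 4
descent: ρ → (-2,1,2)  [lands on river]
river: ρ → (2,3,-1)
river: ρ → (-1,3,2)
river: ρ → (2,1,-2)
river: ρ → (-2,3,1)
river: ρ → (1,3,-2)
ρ-cycle length = 6 (tail of 1 descent step not counted)

6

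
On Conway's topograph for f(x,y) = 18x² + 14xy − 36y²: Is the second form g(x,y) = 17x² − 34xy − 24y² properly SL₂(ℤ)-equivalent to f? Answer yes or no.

D₁ = 2788, D₂ = 2788
river cycle of f (length 10): (18, 50, -4), (-4, 46, 42), (42, 38, -8), (-8, 42, 32), (32, 22, -18), (-18, 50, 4), (4, 46, -42), (-42, 38, 8), (8, 42, -32), (-32, 22, 18)
river cycle of g (length 14): (-24, 34, 17), (17, 34, -24), (-24, 14, 27), (27, 40, -11), (-11, 48, 11), (11, 40, -27), (-27, 14, 24), (24, 34, -17), (-17, 34, 24), (24, 14, -27), … (4 more)
cycles differ ⇒ inequivalent

no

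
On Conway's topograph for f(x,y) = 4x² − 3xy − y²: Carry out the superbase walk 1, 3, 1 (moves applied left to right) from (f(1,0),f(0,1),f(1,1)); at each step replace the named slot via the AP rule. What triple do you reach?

start (4,-1,0) = (f(1,0),f(0,1),f(1,1))
replace slot 1: 2·((-1)+0) − 4 = -6 → (-6,-1,0)
replace slot 3: 2·((-6)+(-1)) − 0 = -14 → (-6,-1,-14)
replace slot 1: 2·((-1)+(-14)) − (-6) = -24 → (-24,-1,-14)

-24,-1,-14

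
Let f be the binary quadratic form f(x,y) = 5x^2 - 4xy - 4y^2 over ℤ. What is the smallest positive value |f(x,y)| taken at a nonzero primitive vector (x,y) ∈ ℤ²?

descent: ρ → (-4,4,5)  [lands on river]
river: ρ → (5,6,-3)
river: ρ → (-3,6,5)
river: ρ → (5,4,-4)
closes: descent 1, river 4
min |a| on river = 3

3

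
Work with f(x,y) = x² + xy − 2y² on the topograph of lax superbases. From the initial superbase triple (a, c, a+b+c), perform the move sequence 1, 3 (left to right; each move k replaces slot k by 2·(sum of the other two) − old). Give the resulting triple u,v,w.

start (1,-2,0) = (f(1,0),f(0,1),f(1,1))
replace slot 1: 2·((-2)+0) − 1 = -5 → (-5,-2,0)
replace slot 3: 2·((-5)+(-2)) − 0 = -14 → (-5,-2,-14)

-5,-2,-14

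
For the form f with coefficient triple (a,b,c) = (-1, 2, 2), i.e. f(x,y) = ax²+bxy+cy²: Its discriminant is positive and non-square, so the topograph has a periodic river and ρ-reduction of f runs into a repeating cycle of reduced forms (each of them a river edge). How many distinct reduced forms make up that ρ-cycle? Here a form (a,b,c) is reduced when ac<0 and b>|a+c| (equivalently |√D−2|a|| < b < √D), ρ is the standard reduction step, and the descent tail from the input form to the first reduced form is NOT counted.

D = 12, ⌊√D⌋ = 3
river: ρ → (2,2,-1)
river: ρ → (-1,2,2)
ρ-cycle length = 2 (tail of 0 descent steps not counted)

2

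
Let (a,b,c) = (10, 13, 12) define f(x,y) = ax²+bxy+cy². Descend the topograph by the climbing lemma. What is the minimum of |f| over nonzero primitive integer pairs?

translate: b→-7 (≡13 mod 20), so (10,13,12)→(10,-7,9)
flip: (10,-7,9)→(9,7,10)
reduced (well bottom): (9,7,10) with a≤c, −a<b≤a
well minimum = a = 9

9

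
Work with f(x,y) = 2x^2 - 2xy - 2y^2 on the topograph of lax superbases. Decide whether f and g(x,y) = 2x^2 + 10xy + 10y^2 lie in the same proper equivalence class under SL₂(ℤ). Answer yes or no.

D₁ = 20, D₂ = 20
river cycle of f (length 2): (-2, 2, 2), (2, 2, -2)
river cycle of g (length 2): (2, 2, -2), (-2, 2, 2)
cycles coincide ⇒ equivalent

yes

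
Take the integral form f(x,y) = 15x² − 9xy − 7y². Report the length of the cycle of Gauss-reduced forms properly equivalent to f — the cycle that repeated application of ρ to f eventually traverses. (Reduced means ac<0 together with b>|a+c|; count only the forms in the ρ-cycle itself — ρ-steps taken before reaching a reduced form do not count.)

D = 501, ⌊√D⌋ = 22
descent: ρ → (-7,9,15)  [lands on river]
river: ρ → (15,21,-1)
river: ρ → (-1,21,15)
river: ρ → (15,9,-7)
river: ρ → (-7,19,5)
river: ρ → (5,21,-3)
river: ρ → (-3,21,5)
river: ρ → (5,19,-7)
ρ-cycle length = 8 (tail of 1 descent step not counted)

8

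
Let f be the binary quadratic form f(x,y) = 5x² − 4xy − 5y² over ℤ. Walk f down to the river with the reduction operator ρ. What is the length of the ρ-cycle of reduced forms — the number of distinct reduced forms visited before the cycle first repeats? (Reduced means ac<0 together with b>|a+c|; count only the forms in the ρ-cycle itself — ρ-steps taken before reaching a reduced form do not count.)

D = 116, ⌊√D⌋ = 10
descent: ρ → (-5,4,5)  [lands on river]
river: ρ → (5,6,-4)
river: ρ → (-4,10,1)
river: ρ → (1,10,-4)
river: ρ → (-4,6,5)
river: ρ → (5,4,-5)
river: ρ → (-5,6,4)
river: ρ → (4,10,-1)
river: ρ → (-1,10,4)
river: ρ → (4,6,-5)
ρ-cycle length = 10 (tail of 1 descent step not counted)

10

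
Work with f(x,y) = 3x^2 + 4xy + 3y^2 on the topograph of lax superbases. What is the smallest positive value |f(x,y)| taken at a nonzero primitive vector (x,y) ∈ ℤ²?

translate: b→-2 (≡4 mod 6), so (3,4,3)→(3,-2,2)
flip: (3,-2,2)→(2,2,3)
reduced (well bottom): (2,2,3) with a≤c, −a<b≤a
well minimum = a = 2

2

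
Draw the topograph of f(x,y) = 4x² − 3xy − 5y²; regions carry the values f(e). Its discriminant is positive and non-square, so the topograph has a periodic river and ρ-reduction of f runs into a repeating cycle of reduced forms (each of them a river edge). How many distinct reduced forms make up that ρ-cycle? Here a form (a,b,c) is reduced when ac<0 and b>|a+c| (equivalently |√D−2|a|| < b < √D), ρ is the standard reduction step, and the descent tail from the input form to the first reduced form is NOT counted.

D = 89, ⌊√D⌋ = 9
descent: ρ → (-5,3,4)  [lands on river]
river: ρ → (4,5,-4)
river: ρ → (-4,3,5)
river: ρ → (5,7,-2)
river: ρ → (-2,9,1)
river: ρ → (1,9,-2)
river: ρ → (-2,7,5)
river: ρ → (5,3,-4)
river: ρ → (-4,5,4)
river: ρ → (4,3,-5)
river: ρ → (-5,7,2)
river: ρ → (2,9,-1)
river: ρ → (-1,9,2)
river: ρ → (2,7,-5)
ρ-cycle length = 14 (tail of 1 descent step not counted)

14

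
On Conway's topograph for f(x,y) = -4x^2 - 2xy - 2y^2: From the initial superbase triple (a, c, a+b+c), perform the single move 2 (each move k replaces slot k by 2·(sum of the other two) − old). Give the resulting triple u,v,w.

start (-4,-2,-8) = (f(1,0),f(0,1),f(1,1))
replace slot 2: 2·((-4)+(-8)) − (-2) = -22 → (-4,-22,-8)

-4,-22,-8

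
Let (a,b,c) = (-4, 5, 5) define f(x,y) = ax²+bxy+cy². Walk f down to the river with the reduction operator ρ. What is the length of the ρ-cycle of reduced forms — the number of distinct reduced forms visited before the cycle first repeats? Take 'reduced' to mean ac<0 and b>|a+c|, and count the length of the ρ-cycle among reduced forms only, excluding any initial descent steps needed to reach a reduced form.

D = 105, ⌊√D⌋ = 10
river: ρ → (5,5,-4)
river: ρ → (-4,3,6)
river: ρ → (6,9,-1)
river: ρ → (-1,9,6)
river: ρ → (6,3,-4)
river: ρ → (-4,5,5)
ρ-cycle length = 6 (tail of 0 descent steps not counted)

6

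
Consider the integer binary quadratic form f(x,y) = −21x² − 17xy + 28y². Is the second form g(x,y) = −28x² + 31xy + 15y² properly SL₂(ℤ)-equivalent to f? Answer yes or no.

D₁ = 2641, D₂ = 2641
river cycle of f (length 82): (28, 17, -21), (-21, 25, 24), (24, 23, -22), (-22, 21, 25), (25, 29, -18), (-18, 43, 11), (11, 45, -14), (-14, 39, 20), (20, 41, -12), (-12, 31, 35), … (72 more)
river cycle of g (length 82): (15, 29, -30), (-30, 31, 14), (14, 25, -36), (-36, 47, 3), (3, 49, -20), (-20, 31, 21), (21, 11, -30), (-30, 49, 2), (2, 51, -5), (-5, 49, 12), … (72 more)
cycles differ ⇒ inequivalent

no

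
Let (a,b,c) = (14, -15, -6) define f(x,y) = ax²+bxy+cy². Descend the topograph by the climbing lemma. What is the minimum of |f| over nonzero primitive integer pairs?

descent: ρ → (-6,15,14)  [lands on river]
river: ρ → (14,13,-7)
river: ρ → (-7,15,12)
river: ρ → (12,9,-10)
river: ρ → (-10,11,11)
river: ρ → (11,11,-10)
river: ρ → (-10,9,12)
river: ρ → (12,15,-7)
river: ρ → (-7,13,14)
river: ρ → (14,15,-6)
river: ρ → (-6,21,5)
river: ρ → (5,19,-10)
river: ρ → (-10,21,3)
river: ρ → (3,21,-10)
river: ρ → (-10,19,5)
river: ρ → (5,21,-6)
closes: descent 1, river 16
min |a| on river = 3

3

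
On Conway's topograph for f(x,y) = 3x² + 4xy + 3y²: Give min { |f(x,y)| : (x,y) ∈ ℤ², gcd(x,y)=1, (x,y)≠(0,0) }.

translate: b→-2 (≡4 mod 6), so (3,4,3)→(3,-2,2)
flip: (3,-2,2)→(2,2,3)
reduced (well bottom): (2,2,3) with a≤c, −a<b≤a
well minimum = a = 2

2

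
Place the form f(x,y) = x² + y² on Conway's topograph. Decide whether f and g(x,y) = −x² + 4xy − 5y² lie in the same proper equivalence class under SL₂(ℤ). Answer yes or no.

D₁ = -4, D₂ = -4
f: reduced (well bottom): (1,0,1) with a≤c, −a<b≤a
g is negative-definite; reduce −g:
−g: translate: b→0 (≡-4 mod 2), so (1,-4,5)→(1,0,1)
−g: reduced (well bottom): (1,0,1) with a≤c, −a<b≤a
flip sign back: reduced form of g is (-1,0,-1)
reduced forms (1, 0, 1) vs (-1, 0, -1) ⇒ inequivalent

no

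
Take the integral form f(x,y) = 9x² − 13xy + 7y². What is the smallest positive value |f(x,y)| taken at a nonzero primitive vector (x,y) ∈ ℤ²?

translate: b→5 (≡-13 mod 18), so (9,-13,7)→(9,5,3)
flip: (9,5,3)→(3,-5,9)
translate: b→1 (≡-5 mod 6), so (3,-5,9)→(3,1,7)
reduced (well bottom): (3,1,7) with a≤c, −a<b≤a
well minimum = a = 3

3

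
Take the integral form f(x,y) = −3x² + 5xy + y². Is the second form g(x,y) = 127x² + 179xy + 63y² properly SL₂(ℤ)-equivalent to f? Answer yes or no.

D₁ = 37, D₂ = 37
river cycle of f (length 6): (1, 5, -3), (-3, 1, 3), (3, 5, -1), (-1, 5, 3), (3, 1, -3), (-3, 5, 1)
river cycle of g (length 6): (1, 5, -3), (-3, 1, 3), (3, 5, -1), (-1, 5, 3), (3, 1, -3), (-3, 5, 1)
cycles coincide ⇒ equivalent

yes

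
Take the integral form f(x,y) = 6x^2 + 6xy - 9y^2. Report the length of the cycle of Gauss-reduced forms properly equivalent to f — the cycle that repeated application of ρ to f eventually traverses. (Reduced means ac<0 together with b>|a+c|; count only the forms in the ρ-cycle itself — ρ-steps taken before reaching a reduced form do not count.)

D = 252, ⌊√D⌋ = 15
river: ρ → (-9,12,3)
river: ρ → (3,12,-9)
river: ρ → (-9,6,6)
river: ρ → (6,6,-9)
ρ-cycle length = 4 (tail of 0 descent steps not counted)

4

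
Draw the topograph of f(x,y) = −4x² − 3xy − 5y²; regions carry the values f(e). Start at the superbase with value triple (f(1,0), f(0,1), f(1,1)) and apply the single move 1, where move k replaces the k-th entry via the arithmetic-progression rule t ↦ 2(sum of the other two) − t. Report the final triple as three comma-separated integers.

start (-4,-5,-12) = (f(1,0),f(0,1),f(1,1))
replace slot 1: 2·((-5)+(-12)) − (-4) = -30 → (-30,-5,-12)

-30,-5,-12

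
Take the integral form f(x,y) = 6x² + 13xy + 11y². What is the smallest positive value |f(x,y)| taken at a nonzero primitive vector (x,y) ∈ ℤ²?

translate: b→1 (≡13 mod 12), so (6,13,11)→(6,1,4)
flip: (6,1,4)→(4,-1,6)
reduced (well bottom): (4,-1,6) with a≤c, −a<b≤a
well minimum = a = 4

4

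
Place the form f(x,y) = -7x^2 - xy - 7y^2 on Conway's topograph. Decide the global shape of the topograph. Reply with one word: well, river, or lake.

D = b²−4ac = (-1)² − 4·(-7)·(-7) = -195
D < 0 ⇒ definite ⇒ every region one sign ⇒ single well

well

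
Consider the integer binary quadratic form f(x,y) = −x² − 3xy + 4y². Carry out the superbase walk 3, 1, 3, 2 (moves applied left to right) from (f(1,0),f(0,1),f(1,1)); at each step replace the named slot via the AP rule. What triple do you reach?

start (-1,4,0) = (f(1,0),f(0,1),f(1,1))
replace slot 3: 2·((-1)+4) − 0 = 6 → (-1,4,6)
replace slot 1: 2·(4+6) − (-1) = 21 → (21,4,6)
replace slot 3: 2·(21+4) − 6 = 44 → (21,4,44)
replace slot 2: 2·(21+44) − 4 = 126 → (21,126,44)

21,126,44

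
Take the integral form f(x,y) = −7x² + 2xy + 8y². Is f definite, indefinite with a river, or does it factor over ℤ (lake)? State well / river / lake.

D = b²−4ac = 2² − 4·(-7)·8 = 228
D > 0 non-square ⇒ indefinite ⇒ periodic river

river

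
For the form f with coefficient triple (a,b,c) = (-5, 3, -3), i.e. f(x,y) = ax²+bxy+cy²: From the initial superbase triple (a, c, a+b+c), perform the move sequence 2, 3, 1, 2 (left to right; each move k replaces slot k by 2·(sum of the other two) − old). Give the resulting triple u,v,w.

start (-5,-3,-5) = (f(1,0),f(0,1),f(1,1))
replace slot 2: 2·((-5)+(-5)) − (-3) = -17 → (-5,-17,-5)
replace slot 3: 2·((-5)+(-17)) − (-5) = -39 → (-5,-17,-39)
replace slot 1: 2·((-17)+(-39)) − (-5) = -107 → (-107,-17,-39)
replace slot 2: 2·((-107)+(-39)) − (-17) = -275 → (-107,-275,-39)

-107,-275,-39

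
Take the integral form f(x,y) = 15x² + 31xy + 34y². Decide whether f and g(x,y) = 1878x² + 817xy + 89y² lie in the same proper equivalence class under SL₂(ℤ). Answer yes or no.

D₁ = -1079, D₂ = -1079
f: translate: b→1 (≡31 mod 30), so (15,31,34)→(15,1,18)
f: reduced (well bottom): (15,1,18) with a≤c, −a<b≤a
g: flip: (1878,817,89)→(89,-817,1878)
g: translate: b→73 (≡-817 mod 178), so (89,-817,1878)→(89,73,18)
g: flip: (89,73,18)→(18,-73,89)
g: translate: b→-1 (≡-73 mod 36), so (18,-73,89)→(18,-1,15)
g: flip: (18,-1,15)→(15,1,18)
g: reduced (well bottom): (15,1,18) with a≤c, −a<b≤a
reduced forms (15, 1, 18) vs (15, 1, 18) ⇒ equivalent

yes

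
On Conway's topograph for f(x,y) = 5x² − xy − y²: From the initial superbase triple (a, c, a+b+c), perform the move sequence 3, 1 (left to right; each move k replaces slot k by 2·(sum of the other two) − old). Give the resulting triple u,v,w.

start (5,-1,3) = (f(1,0),f(0,1),f(1,1))
replace slot 3: 2·(5+(-1)) − 3 = 5 → (5,-1,5)
replace slot 1: 2·((-1)+5) − 5 = 3 → (3,-1,5)

3,-1,5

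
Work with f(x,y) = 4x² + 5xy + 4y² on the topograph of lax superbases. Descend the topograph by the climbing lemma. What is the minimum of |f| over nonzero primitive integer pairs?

translate: b→-3 (≡5 mod 8), so (4,5,4)→(4,-3,3)
flip: (4,-3,3)→(3,3,4)
reduced (well bottom): (3,3,4) with a≤c, −a<b≤a
well minimum = a = 3

3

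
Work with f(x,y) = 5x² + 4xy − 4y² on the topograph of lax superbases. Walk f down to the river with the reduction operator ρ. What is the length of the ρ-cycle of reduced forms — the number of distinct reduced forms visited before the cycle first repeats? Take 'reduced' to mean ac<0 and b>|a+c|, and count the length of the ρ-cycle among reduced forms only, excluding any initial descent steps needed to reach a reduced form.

D = 96, ⌊√D⌋ = 9
river: ρ → (-4,4,5)
river: ρ → (5,6,-3)
river: ρ → (-3,6,5)
river: ρ → (5,4,-4)
ρ-cycle length = 4 (tail of 0 descent steps not counted)

4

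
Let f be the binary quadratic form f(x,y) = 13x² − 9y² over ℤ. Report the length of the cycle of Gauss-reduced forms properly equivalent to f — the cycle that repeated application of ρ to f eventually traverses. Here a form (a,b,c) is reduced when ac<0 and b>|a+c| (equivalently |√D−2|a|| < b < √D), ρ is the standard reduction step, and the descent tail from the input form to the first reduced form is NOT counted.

D = 468, ⌊√D⌋ = 21
descent: ρ → (-9,18,4)  [lands on river]
river: ρ → (4,14,-17)
river: ρ → (-17,20,1)
river: ρ → (1,20,-17)
river: ρ → (-17,14,4)
river: ρ → (4,18,-9)
ρ-cycle length = 6 (tail of 1 descent step not counted)

6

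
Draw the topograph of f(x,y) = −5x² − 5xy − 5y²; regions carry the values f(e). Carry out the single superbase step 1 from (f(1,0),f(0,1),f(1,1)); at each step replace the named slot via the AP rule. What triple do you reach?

start (-5,-5,-15) = (f(1,0),f(0,1),f(1,1))
replace slot 1: 2·((-5)+(-15)) − (-5) = -35 → (-35,-5,-15)

-35,-5,-15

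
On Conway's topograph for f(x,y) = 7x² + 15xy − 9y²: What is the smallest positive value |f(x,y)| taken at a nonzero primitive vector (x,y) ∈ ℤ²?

river: ρ → (-9,21,1)
river: ρ → (1,21,-9)
river: ρ → (-9,15,7)
river: ρ → (7,13,-11)
river: ρ → (-11,9,9)
river: ρ → (9,9,-11)
river: ρ → (-11,13,7)
river: ρ → (7,15,-9)
closes: descent 0, river 8
min |a| on river = 1

1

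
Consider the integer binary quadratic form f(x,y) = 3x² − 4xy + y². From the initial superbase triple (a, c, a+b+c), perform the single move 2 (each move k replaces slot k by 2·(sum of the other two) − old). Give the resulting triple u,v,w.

start (3,1,0) = (f(1,0),f(0,1),f(1,1))
replace slot 2: 2·(3+0) − 1 = 5 → (3,5,0)

3,5,0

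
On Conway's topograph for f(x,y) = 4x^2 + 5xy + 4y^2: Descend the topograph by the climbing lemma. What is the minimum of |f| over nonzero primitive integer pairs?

translate: b→-3 (≡5 mod 8), so (4,5,4)→(4,-3,3)
flip: (4,-3,3)→(3,3,4)
reduced (well bottom): (3,3,4) with a≤c, −a<b≤a
well minimum = a = 3

3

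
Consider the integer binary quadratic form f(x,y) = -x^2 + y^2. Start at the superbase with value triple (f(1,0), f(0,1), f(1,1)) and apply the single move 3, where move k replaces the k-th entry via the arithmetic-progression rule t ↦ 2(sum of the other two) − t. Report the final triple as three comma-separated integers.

start (-1,1,0) = (f(1,0),f(0,1),f(1,1))
replace slot 3: 2·((-1)+1) − 0 = 0 → (-1,1,0)

-1,1,0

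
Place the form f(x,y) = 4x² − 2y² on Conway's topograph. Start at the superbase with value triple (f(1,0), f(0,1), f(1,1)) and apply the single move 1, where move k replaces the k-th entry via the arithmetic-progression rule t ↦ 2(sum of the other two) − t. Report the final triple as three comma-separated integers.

start (4,-2,2) = (f(1,0),f(0,1),f(1,1))
replace slot 1: 2·((-2)+2) − 4 = -4 → (-4,-2,2)

-4,-2,2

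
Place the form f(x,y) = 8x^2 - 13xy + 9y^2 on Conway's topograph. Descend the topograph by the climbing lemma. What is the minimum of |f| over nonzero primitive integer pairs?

translate: b→3 (≡-13 mod 16), so (8,-13,9)→(8,3,4)
flip: (8,3,4)→(4,-3,8)
reduced (well bottom): (4,-3,8) with a≤c, −a<b≤a
well minimum = a = 4

4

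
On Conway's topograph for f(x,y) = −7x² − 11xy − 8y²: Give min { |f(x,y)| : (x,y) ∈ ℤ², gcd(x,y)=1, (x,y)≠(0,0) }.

translate: b→-3 (≡11 mod 14), so (7,11,8)→(7,-3,4)
flip: (7,-3,4)→(4,3,7)
reduced (well bottom): (4,3,7) with a≤c, −a<b≤a
well minimum |f| = |-4| = 4 (negative-definite)

4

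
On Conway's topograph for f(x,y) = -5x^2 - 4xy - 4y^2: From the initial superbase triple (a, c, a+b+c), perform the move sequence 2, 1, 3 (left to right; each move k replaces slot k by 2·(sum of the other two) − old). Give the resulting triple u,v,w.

start (-5,-4,-13) = (f(1,0),f(0,1),f(1,1))
replace slot 2: 2·((-5)+(-13)) − (-4) = -32 → (-5,-32,-13)
replace slot 1: 2·((-32)+(-13)) − (-5) = -85 → (-85,-32,-13)
replace slot 3: 2·((-85)+(-32)) − (-13) = -221 → (-85,-32,-221)

-85,-32,-221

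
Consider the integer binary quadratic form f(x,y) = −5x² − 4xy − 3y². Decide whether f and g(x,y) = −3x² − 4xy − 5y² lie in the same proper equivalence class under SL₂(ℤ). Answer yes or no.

D₁ = -44, D₂ = -44
f is negative-definite; reduce −f:
−f: flip: (5,4,3)→(3,-4,5)
−f: translate: b→2 (≡-4 mod 6), so (3,-4,5)→(3,2,4)
−f: reduced (well bottom): (3,2,4) with a≤c, −a<b≤a
flip sign back: reduced form of f is (-3,-2,-4)
g is negative-definite; reduce −g:
−g: translate: b→-2 (≡4 mod 6), so (3,4,5)→(3,-2,4)
−g: reduced (well bottom): (3,-2,4) with a≤c, −a<b≤a
flip sign back: reduced form of g is (-3,2,-4)
reduced forms (-3, -2, -4) vs (-3, 2, -4) ⇒ inequivalent

no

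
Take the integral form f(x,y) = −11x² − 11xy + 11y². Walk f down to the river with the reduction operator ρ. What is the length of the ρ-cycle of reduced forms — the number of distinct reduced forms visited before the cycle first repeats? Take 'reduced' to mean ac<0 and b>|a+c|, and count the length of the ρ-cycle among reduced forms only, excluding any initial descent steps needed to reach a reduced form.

D = 605, ⌊√D⌋ = 24
descent: ρ → (11,11,-11)  [lands on river]
river: ρ → (-11,11,11)
ρ-cycle length = 2 (tail of 1 descent step not counted)

2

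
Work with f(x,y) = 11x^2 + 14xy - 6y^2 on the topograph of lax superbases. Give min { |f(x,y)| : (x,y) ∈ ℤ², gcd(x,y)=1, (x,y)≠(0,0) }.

river: ρ → (-6,10,15)
river: ρ → (15,20,-1)
river: ρ → (-1,20,15)
river: ρ → (15,10,-6)
river: ρ → (-6,14,11)
river: ρ → (11,8,-9)
river: ρ → (-9,10,10)
river: ρ → (10,10,-9)
river: ρ → (-9,8,11)
river: ρ → (11,14,-6)
closes: descent 0, river 10
min |a| on river = 1

1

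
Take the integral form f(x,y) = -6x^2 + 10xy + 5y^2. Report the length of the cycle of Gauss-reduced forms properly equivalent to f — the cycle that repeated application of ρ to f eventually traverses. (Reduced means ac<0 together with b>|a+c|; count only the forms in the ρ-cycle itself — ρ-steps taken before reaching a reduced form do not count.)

D = 220, ⌊√D⌋ = 14
river: ρ → (5,10,-6)
river: ρ → (-6,14,1)
river: ρ → (1,14,-6)
river: ρ → (-6,10,5)
ρ-cycle length = 4 (tail of 0 descent steps not counted)

4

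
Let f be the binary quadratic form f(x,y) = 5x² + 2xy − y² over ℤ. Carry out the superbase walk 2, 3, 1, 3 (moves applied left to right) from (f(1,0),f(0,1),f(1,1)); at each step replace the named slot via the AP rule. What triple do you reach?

start (5,-1,6) = (f(1,0),f(0,1),f(1,1))
replace slot 2: 2·(5+6) − (-1) = 23 → (5,23,6)
replace slot 3: 2·(5+23) − 6 = 50 → (5,23,50)
replace slot 1: 2·(23+50) − 5 = 141 → (141,23,50)
replace slot 3: 2·(141+23) − 50 = 278 → (141,23,278)

141,23,278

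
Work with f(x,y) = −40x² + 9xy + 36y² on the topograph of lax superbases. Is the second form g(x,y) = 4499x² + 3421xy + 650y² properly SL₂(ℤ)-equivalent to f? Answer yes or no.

D₁ = 5841, D₂ = 5841
river cycle of f (length 36): (36, 63, -13), (-13, 67, 26), (26, 37, -43), (-43, 49, 20), (20, 71, -10), (-10, 69, 27), (27, 39, -40), (-40, 41, 26), (26, 63, -18), (-18, 45, 53), … (26 more)
river cycle of g (length 36): (-13, 67, 26), (26, 37, -43), (-43, 49, 20), (20, 71, -10), (-10, 69, 27), (27, 39, -40), (-40, 41, 26), (26, 63, -18), (-18, 45, 53), (53, 61, -10), … (26 more)
cycles coincide ⇒ equivalent

yes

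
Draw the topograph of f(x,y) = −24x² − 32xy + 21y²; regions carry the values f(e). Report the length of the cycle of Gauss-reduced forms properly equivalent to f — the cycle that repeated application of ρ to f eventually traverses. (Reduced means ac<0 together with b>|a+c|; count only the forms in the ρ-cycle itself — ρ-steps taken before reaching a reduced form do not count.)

D = 3040, ⌊√D⌋ = 55
descent: ρ → (21,32,-24)  [lands on river]
river: ρ → (-24,16,29)
river: ρ → (29,42,-11)
river: ρ → (-11,46,21)
river: ρ → (21,38,-19)
river: ρ → (-19,38,21)
river: ρ → (21,46,-11)
river: ρ → (-11,42,29)
river: ρ → (29,16,-24)
river: ρ → (-24,32,21)
river: ρ → (21,52,-4)
river: ρ → (-4,52,21)
ρ-cycle length = 12 (tail of 1 descent step not counted)

12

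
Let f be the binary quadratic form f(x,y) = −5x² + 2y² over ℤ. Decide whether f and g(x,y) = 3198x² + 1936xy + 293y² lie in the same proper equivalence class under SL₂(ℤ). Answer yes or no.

D₁ = 40, D₂ = 40
river cycle of f (length 6): (2, 4, -3), (-3, 2, 3), (3, 4, -2), (-2, 4, 3), (3, 2, -3), (-3, 4, 2)
river cycle of g (length 6): (2, 4, -3), (-3, 2, 3), (3, 4, -2), (-2, 4, 3), (3, 2, -3), (-3, 4, 2)
cycles coincide ⇒ equivalent

yes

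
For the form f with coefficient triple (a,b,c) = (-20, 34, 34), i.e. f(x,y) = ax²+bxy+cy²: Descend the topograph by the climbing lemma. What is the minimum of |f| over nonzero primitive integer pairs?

river: ρ → (34,34,-20)
river: ρ → (-20,46,22)
river: ρ → (22,42,-24)
river: ρ → (-24,54,10)
river: ρ → (10,46,-44)
river: ρ → (-44,42,12)
river: ρ → (12,54,-20)
river: ρ → (-20,26,40)
river: ρ → (40,54,-6)
river: ρ → (-6,54,40)
river: ρ → (40,26,-20)
river: ρ → (-20,54,12)
river: ρ → (12,42,-44)
river: ρ → (-44,46,10)
river: ρ → (10,54,-24)
river: ρ → (-24,42,22)
river: ρ → (22,46,-20)
river: ρ → (-20,34,34)
closes: descent 0, river 18
min |a| on river = 6

6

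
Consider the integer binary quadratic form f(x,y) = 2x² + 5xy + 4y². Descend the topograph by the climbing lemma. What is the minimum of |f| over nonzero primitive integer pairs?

translate: b→1 (≡5 mod 4), so (2,5,4)→(2,1,1)
flip: (2,1,1)→(1,-1,2)
translate: b→1 (≡-1 mod 2), so (1,-1,2)→(1,1,2)
reduced (well bottom): (1,1,2) with a≤c, −a<b≤a
well minimum = a = 1

1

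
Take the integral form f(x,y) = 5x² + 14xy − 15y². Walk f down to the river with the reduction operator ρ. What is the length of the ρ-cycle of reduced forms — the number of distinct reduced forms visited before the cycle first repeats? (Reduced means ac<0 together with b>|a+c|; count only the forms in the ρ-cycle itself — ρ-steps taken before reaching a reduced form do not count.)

D = 496, ⌊√D⌋ = 22
river: ρ → (-15,16,4)
river: ρ → (4,16,-15)
river: ρ → (-15,14,5)
river: ρ → (5,16,-12)
river: ρ → (-12,8,9)
river: ρ → (9,10,-11)
river: ρ → (-11,12,8)
river: ρ → (8,20,-3)
river: ρ → (-3,22,1)
river: ρ → (1,22,-3)
river: ρ → (-3,20,8)
river: ρ → (8,12,-11)
river: ρ → (-11,10,9)
river: ρ → (9,8,-12)
river: ρ → (-12,16,5)
river: ρ → (5,14,-15)
ρ-cycle length = 16 (tail of 0 descent steps not counted)

16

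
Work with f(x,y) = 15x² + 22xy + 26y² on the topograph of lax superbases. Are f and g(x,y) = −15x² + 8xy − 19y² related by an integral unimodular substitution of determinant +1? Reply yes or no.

D₁ = -1076, D₂ = -1076
f: translate: b→-8 (≡22 mod 30), so (15,22,26)→(15,-8,19)
f: reduced (well bottom): (15,-8,19) with a≤c, −a<b≤a
g is negative-definite; reduce −g:
−g: reduced (well bottom): (15,-8,19) with a≤c, −a<b≤a
flip sign back: reduced form of g is (-15,8,-19)
reduced forms (15, -8, 19) vs (-15, 8, -19) ⇒ inequivalent

no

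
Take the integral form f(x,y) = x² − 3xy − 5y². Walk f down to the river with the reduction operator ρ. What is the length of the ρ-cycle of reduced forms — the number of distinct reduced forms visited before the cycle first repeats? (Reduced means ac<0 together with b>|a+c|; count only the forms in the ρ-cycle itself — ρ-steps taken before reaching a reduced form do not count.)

D = 29, ⌊√D⌋ = 5
descent: ρ → (-5,3,1)
descent: ρ → (1,5,-1)  [lands on river]
river: ρ → (-1,5,1)
ρ-cycle length = 2 (tail of 2 descent steps not counted)

2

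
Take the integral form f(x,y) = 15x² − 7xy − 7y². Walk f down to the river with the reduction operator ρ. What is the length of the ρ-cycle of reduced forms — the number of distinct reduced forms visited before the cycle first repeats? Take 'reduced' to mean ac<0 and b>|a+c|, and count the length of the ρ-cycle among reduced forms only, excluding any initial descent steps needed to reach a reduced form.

D = 469, ⌊√D⌋ = 21
descent: ρ → (-7,21,1)  [lands on river]
river: ρ → (1,21,-7)
ρ-cycle length = 2 (tail of 1 descent step not counted)

2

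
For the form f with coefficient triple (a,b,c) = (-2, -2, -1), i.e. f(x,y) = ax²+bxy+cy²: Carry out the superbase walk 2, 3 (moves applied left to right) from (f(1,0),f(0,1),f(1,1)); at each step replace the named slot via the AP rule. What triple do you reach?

start (-2,-1,-5) = (f(1,0),f(0,1),f(1,1))
replace slot 2: 2·((-2)+(-5)) − (-1) = -13 → (-2,-13,-5)
replace slot 3: 2·((-2)+(-13)) − (-5) = -25 → (-2,-13,-25)

-2,-13,-25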